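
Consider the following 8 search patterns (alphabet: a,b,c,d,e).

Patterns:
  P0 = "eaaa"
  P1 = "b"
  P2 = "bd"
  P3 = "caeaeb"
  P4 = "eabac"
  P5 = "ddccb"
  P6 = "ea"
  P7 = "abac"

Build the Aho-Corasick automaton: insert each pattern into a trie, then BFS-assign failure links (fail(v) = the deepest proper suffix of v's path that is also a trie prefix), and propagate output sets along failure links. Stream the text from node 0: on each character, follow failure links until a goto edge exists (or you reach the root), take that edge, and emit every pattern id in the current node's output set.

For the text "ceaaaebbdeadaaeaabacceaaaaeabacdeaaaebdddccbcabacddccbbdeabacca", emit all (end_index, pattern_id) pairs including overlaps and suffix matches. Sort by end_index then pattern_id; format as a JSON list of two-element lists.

Build:
Trie nodes:
  n0 'ε': a→21 b→5 c→7 d→16 e→1
  n1 'e': a→2
  n2 'ea': a→3 b→13  [P6 ends]
  n3 'eaa': a→4
  n4 'eaaa': ·  [P0 ends]
  n5 'b': d→6  [P1 ends]
  n6 'bd': ·  [P2 ends]
  n7 'c': a→8
  n8 'ca': e→9
  n9 'cae': a→10
  n10 'caea': e→11
  n11 'caeae': b→12
  n12 'caeaeb': ·  [P3 ends]
  n13 'eab': a→14
  n14 'eaba': c→15
  n15 'eabac': ·  [P4 ends]
  n16 'd': d→17
  n17 'dd': c→18
  n18 'ddc': c→19
  n19 'ddcc': b→20
  n20 'ddccb': ·  [P5 ends]
  n21 'a': b→22
  n22 'ab': a→23
  n23 'aba': c→24
  n24 'abac': ·  [P7 ends]

BFS fail/out derivation:
  n1('e'): parent n0 fail=0; on 'e' 0 → fail=0;  out ∅∪∅=∅
  n5('b'): parent n0 fail=0; on 'b' 0 → fail=0;  out {1}∪∅={1}
  n7('c'): parent n0 fail=0; on 'c' 0 → fail=0;  out ∅∪∅=∅
  n16('d'): parent n0 fail=0; on 'd' 0 → fail=0;  out ∅∪∅=∅
  n21('a'): parent n0 fail=0; on 'a' 0 → fail=0;  out ∅∪∅=∅
  n2('ea'): parent n1 fail=0; on 'a' 0 → fail=21;  out {6}∪∅={6}
  n6('bd'): parent n5 fail=0; on 'd' 0 → fail=16;  out {2}∪∅={2}
  n8('ca'): parent n7 fail=0; on 'a' 0 → fail=21;  out ∅∪∅=∅
  n17('dd'): parent n16 fail=0; on 'd' 0 → fail=16;  out ∅∪∅=∅
  n22('ab'): parent n21 fail=0; on 'b' 0 → fail=5;  out ∅∪{1}={1}
  n3('eaa'): parent n2 fail=21; on 'a' 21→0 → fail=21;  out ∅∪∅=∅
  n9('cae'): parent n8 fail=21; on 'e' 21→0 → fail=1;  out ∅∪∅=∅
  n13('eab'): parent n2 fail=21; on 'b' 21 → fail=22;  out ∅∪{1}={1}
  n18('ddc'): parent n17 fail=16; on 'c' 16→0 → fail=7;  out ∅∪∅=∅
  n23('aba'): parent n22 fail=5; on 'a' 5→0 → fail=21;  out ∅∪∅=∅
  n4('eaaa'): parent n3 fail=21; on 'a' 21→0 → fail=21;  out {0}∪∅={0}
  n10('caea'): parent n9 fail=1; on 'a' 1 → fail=2;  out ∅∪{6}={6}
  n14('eaba'): parent n13 fail=22; on 'a' 22 → fail=23;  out ∅∪∅=∅
  n19('ddcc'): parent n18 fail=7; on 'c' 7→0 → fail=7;  out ∅∪∅=∅
  n24('abac'): parent n23 fail=21; on 'c' 21→0 → fail=7;  out {7}∪∅={7}
  n11('caeae'): parent n10 fail=2; on 'e' 2→21→0 → fail=1;  out ∅∪∅=∅
  n15('eabac'): parent n14 fail=23; on 'c' 23 → fail=24;  out {4}∪{7}={4,7}
  n20('ddccb'): parent n19 fail=7; on 'b' 7→0 → fail=5;  out {5}∪{1}={1,5}
  n12('caeaeb'): parent n11 fail=1; on 'b' 1→0 → fail=5;  out {3}∪{1}={1,3}

Scan:
pos 0 'c': at 7
pos 1 'e': at 1 (via fail)
pos 2 'a': at 2  ** P6@[1:2]
pos 3 'a': at 3
pos 4 'a': at 4  ** P0@[1:4]
pos 5 'e': at 1 (via fail)
pos 6 'b': at 5 (via fail)  ** P1@[6:6]
pos 7 'b': at 5 (via fail)  ** P1@[7:7]
pos 8 'd': at 6  ** P2@[7:8]
pos 9 'e': at 1 (via fail)
pos 10 'a': at 2  ** P6@[9:10]
pos 11 'd': at 16 (via fail)
pos 12 'a': at 21 (via fail)
pos 13 'a': at 21 (via fail)
pos 14 'e': at 1 (via fail)
pos 15 'a': at 2  ** P6@[14:15]
pos 16 'a': at 3
pos 17 'b': at 22 (via fail)  ** P1@[17:17]
pos 18 'a': at 23
pos 19 'c': at 24  ** P7@[16:19]
pos 20 'c': at 7 (via fail)
pos 21 'e': at 1 (via fail)
pos 22 'a': at 2  ** P6@[21:22]
pos 23 'a': at 3
pos 24 'a': at 4  ** P0@[21:24]
pos 25 'a': at 21 (via fail)
pos 26 'e': at 1 (via fail)
pos 27 'a': at 2  ** P6@[26:27]
pos 28 'b': at 13  ** P1@[28:28]
pos 29 'a': at 14
pos 30 'c': at 15  ** P4@[26:30],P7@[27:30]
pos 31 'd': at 16 (via fail)
pos 32 'e': at 1 (via fail)
pos 33 'a': at 2  ** P6@[32:33]
pos 34 'a': at 3
pos 35 'a': at 4  ** P0@[32:35]
pos 36 'e': at 1 (via fail)
pos 37 'b': at 5 (via fail)  ** P1@[37:37]
pos 38 'd': at 6  ** P2@[37:38]
pos 39 'd': at 17 (via fail)
pos 40 'd': at 17 (via fail)
pos 41 'c': at 18
pos 42 'c': at 19
pos 43 'b': at 20  ** P1@[43:43],P5@[39:43]
pos 44 'c': at 7 (via fail)
pos 45 'a': at 8
pos 46 'b': at 22 (via fail)  ** P1@[46:46]
pos 47 'a': at 23
pos 48 'c': at 24  ** P7@[45:48]
pos 49 'd': at 16 (via fail)
pos 50 'd': at 17
pos 51 'c': at 18
pos 52 'c': at 19
pos 53 'b': at 20  ** P1@[53:53],P5@[49:53]
pos 54 'b': at 5 (via fail)  ** P1@[54:54]
pos 55 'd': at 6  ** P2@[54:55]
pos 56 'e': at 1 (via fail)
pos 57 'a': at 2  ** P6@[56:57]
pos 58 'b': at 13  ** P1@[58:58]
pos 59 'a': at 14
pos 60 'c': at 15  ** P4@[56:60],P7@[57:60]
pos 61 'c': at 7 (via fail)
pos 62 'a': at 8

All matches (sorted): [[2,6],[4,0],[6,1],[7,1],[8,2],[10,6],[15,6],[17,1],[19,7],[22,6],[24,0],[27,6],[28,1],[30,4],[30,7],[33,6],[35,0],[37,1],[38,2],[43,1],[43,5],[46,1],[48,7],[53,1],[53,5],[54,1],[55,2],[57,6],[58,1],[60,4],[60,7]]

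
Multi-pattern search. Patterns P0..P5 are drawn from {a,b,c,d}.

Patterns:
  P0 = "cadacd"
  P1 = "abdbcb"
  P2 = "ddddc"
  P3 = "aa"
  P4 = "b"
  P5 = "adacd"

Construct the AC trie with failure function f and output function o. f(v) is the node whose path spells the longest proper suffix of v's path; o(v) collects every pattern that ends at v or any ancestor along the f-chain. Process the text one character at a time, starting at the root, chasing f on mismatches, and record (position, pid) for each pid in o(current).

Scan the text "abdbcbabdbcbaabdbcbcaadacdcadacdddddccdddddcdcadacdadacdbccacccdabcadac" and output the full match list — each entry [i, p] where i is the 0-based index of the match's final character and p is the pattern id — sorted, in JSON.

Build:
Trie nodes:
  0='ε' goto a→7 b→19 c→1 d→13
  1='c' goto a→2
  2='ca' goto d→3
  3='cad' goto a→4
  4='cada' goto c→5
  5='cadac' goto d→6
  6='cadacd' goto ·  ←P0
  7='a' goto a→18 b→8 d→20
  8='ab' goto d→9
  9='abd' goto b→10
  10='abdb' goto c→11
  11='abdbc' goto b→12
  12='abdbcb' goto ·  ←P1
  13='d' goto d→14
  14='dd' goto d→15
  15='ddd' goto d→16
  16='dddd' goto c→17
  17='ddddc' goto ·  ←P2
  18='aa' goto ·  ←P3
  19='b' goto ·  ←P4
  20='ad' goto a→21
  21='ada' goto c→22
  22='adac' goto d→23
  23='adacd' goto ·  ←P5

Failure links (BFS by depth):
  fail(1) 'c': from fail(0)=0 chase 'c': 0 ⇒ 0;  out=∅∪out(0)=∅
  fail(7) 'a': from fail(0)=0 chase 'a': 0 ⇒ 0;  out=∅∪out(0)=∅
  fail(13) 'd': from fail(0)=0 chase 'd': 0 ⇒ 0;  out=∅∪out(0)=∅
  fail(19) 'b': from fail(0)=0 chase 'b': 0 ⇒ 0;  out={4}∪out(0)={4}
  fail(2) 'ca': from fail(1)=0 chase 'a': 0 ⇒ 7;  out=∅∪out(7)=∅
  fail(8) 'ab': from fail(7)=0 chase 'b': 0 ⇒ 19;  out=∅∪out(19)={4}
  fail(14) 'dd': from fail(13)=0 chase 'd': 0 ⇒ 13;  out=∅∪out(13)=∅
  fail(18) 'aa': from fail(7)=0 chase 'a': 0 ⇒ 7;  out={3}∪out(7)={3}
  fail(20) 'ad': from fail(7)=0 chase 'd': 0 ⇒ 13;  out=∅∪out(13)=∅
  fail(3) 'cad': from fail(2)=7 chase 'd': 7 ⇒ 20;  out=∅∪out(20)=∅
  fail(9) 'abd': from fail(8)=19 chase 'd': 19→0 ⇒ 13;  out=∅∪out(13)=∅
  fail(15) 'ddd': from fail(14)=13 chase 'd': 13 ⇒ 14;  out=∅∪out(14)=∅
  fail(21) 'ada': from fail(20)=13 chase 'a': 13→0 ⇒ 7;  out=∅∪out(7)=∅
  fail(4) 'cada': from fail(3)=20 chase 'a': 20 ⇒ 21;  out=∅∪out(21)=∅
  fail(10) 'abdb': from fail(9)=13 chase 'b': 13→0 ⇒ 19;  out=∅∪out(19)={4}
  fail(16) 'dddd': from fail(15)=14 chase 'd': 14 ⇒ 15;  out=∅∪out(15)=∅
  fail(22) 'adac': from fail(21)=7 chase 'c': 7→0 ⇒ 1;  out=∅∪out(1)=∅
  fail(5) 'cadac': from fail(4)=21 chase 'c': 21 ⇒ 22;  out=∅∪out(22)=∅
  fail(11) 'abdbc': from fail(10)=19 chase 'c': 19→0 ⇒ 1;  out=∅∪out(1)=∅
  fail(17) 'ddddc': from fail(16)=15 chase 'c': 15→14→13→0 ⇒ 1;  out={2}∪out(1)={2}
  fail(23) 'adacd': from fail(22)=1 chase 'd': 1→0 ⇒ 13;  out={5}∪out(13)={5}
  fail(6) 'cadacd': from fail(5)=22 chase 'd': 22 ⇒ 23;  out={0}∪out(23)={0,5}
  fail(12) 'abdbcb': from fail(11)=1 chase 'b': 1→0 ⇒ 19;  out={1}∪out(19)={1,4}

Scan:
i=0 'a': node 0→7
i=1 'b': node 7→8  ** P4@[1:1]
i=2 'd': node 8→9
i=3 'b': node 9→10  ** P4@[3:3]
i=4 'c': node 10→11
i=5 'b': node 11→12  ** P1@[0:5],P4@[5:5]
i=6 'a': node 12→7 ·f
i=7 'b': node 7→8  ** P4@[7:7]
i=8 'd': node 8→9
i=9 'b': node 9→10  ** P4@[9:9]
i=10 'c': node 10→11
i=11 'b': node 11→12  ** P1@[6:11],P4@[11:11]
i=12 'a': node 12→7 ·f
i=13 'a': node 7→18  ** P3@[12:13]
i=14 'b': node 18→8 ·f  ** P4@[14:14]
i=15 'd': node 8→9
i=16 'b': node 9→10  ** P4@[16:16]
i=17 'c': node 10→11
i=18 'b': node 11→12  ** P1@[13:18],P4@[18:18]
i=19 'c': node 12→1 ·f
i=20 'a': node 1→2
i=21 'a': node 2→18 ·f  ** P3@[20:21]
i=22 'd': node 18→20 ·f
i=23 'a': node 20→21
i=24 'c': node 21→22
i=25 'd': node 22→23  ** P5@[21:25]
i=26 'c': node 23→1 ·f
i=27 'a': node 1→2
i=28 'd': node 2→3
i=29 'a': node 3→4
i=30 'c': node 4→5
i=31 'd': node 5→6  ** P0@[26:31],P5@[27:31]
i=32 'd': node 6→14 ·f
i=33 'd': node 14→15
i=34 'd': node 15→16
i=35 'd': node 16→16 ·f
i=36 'c': node 16→17  ** P2@[32:36]
i=37 'c': node 17→1 ·f
i=38 'd': node 1→13 ·f
i=39 'd': node 13→14
i=40 'd': node 14→15
i=41 'd': node 15→16
i=42 'd': node 16→16 ·f
i=43 'c': node 16→17  ** P2@[39:43]
i=44 'd': node 17→13 ·f
i=45 'c': node 13→1 ·f
i=46 'a': node 1→2
i=47 'd': node 2→3
i=48 'a': node 3→4
i=49 'c': node 4→5
i=50 'd': node 5→6  ** P0@[45:50],P5@[46:50]
i=51 'a': node 6→7 ·f
i=52 'd': node 7→20
i=53 'a': node 20→21
i=54 'c': node 21→22
i=55 'd': node 22→23  ** P5@[51:55]
i=56 'b': node 23→19 ·f  ** P4@[56:56]
i=57 'c': node 19→1 ·f
i=58 'c': node 1→1 ·f
i=59 'a': node 1→2
i=60 'c': node 2→1 ·f
i=61 'c': node 1→1 ·f
i=62 'c': node 1→1 ·f
i=63 'd': node 1→13 ·f
i=64 'a': node 13→7 ·f
i=65 'b': node 7→8  ** P4@[65:65]
i=66 'c': node 8→1 ·f
i=67 'a': node 1→2
i=68 'd': node 2→3
i=69 'a': node 3→4
i=70 'c': node 4→5

All matches (sorted): [[1,4],[3,4],[5,1],[5,4],[7,4],[9,4],[11,1],[11,4],[13,3],[14,4],[16,4],[18,1],[18,4],[21,3],[25,5],[31,0],[31,5],[36,2],[43,2],[50,0],[50,5],[55,5],[56,4],[65,4]]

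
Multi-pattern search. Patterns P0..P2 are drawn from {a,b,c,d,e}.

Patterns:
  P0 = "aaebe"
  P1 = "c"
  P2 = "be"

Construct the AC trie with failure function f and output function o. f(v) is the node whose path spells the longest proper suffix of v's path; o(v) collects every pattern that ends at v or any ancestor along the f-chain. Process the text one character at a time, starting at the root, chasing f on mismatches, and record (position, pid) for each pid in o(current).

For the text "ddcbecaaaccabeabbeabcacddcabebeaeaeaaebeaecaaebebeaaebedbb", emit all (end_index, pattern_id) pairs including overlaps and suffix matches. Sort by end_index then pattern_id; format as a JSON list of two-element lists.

Build:
Trie (insert patterns):
  n0 'ε': a→1 b→7 c→6
  n1 'a': a→2
  n2 'aa': e→3
  n3 'aae': b→4
  n4 'aaeb': e→5
  n5 'aaebe': ·  [P0 ends]
  n6 'c': ·  [P1 ends]
  n7 'b': e→8
  n8 'be': ·  [P2 ends]

Failure links (BFS by depth):
  n1('a'): parent n0 fail=0; on 'a' 0 → fail=0;  out ∅∪∅=∅
  n6('c'): parent n0 fail=0; on 'c' 0 → fail=0;  out {1}∪∅={1}
  n7('b'): parent n0 fail=0; on 'b' 0 → fail=0;  out ∅∪∅=∅
  n2('aa'): parent n1 fail=0; on 'a' 0 → fail=1;  out ∅∪∅=∅
  n8('be'): parent n7 fail=0; on 'e' 0 → fail=0;  out {2}∪∅={2}
  n3('aae'): parent n2 fail=1; on 'e' 1→0 → fail=0;  out ∅∪∅=∅
  n4('aaeb'): parent n3 fail=0; on 'b' 0 → fail=7;  out ∅∪∅=∅
  n5('aaebe'): parent n4 fail=7; on 'e' 7 → fail=8;  out {0}∪{2}={0,2}

Run:
pos 0 'd': at 0
pos 1 'd': at 0
pos 2 'c': at 6  ** P1@[2:2]
pos 3 'b': at 7 (via fail)
pos 4 'e': at 8  ** P2@[3:4]
pos 5 'c': at 6 (via fail)  ** P1@[5:5]
pos 6 'a': at 1 (via fail)
pos 7 'a': at 2
pos 8 'a': at 2 (via fail)
pos 9 'c': at 6 (via fail)  ** P1@[9:9]
pos 10 'c': at 6 (via fail)  ** P1@[10:10]
pos 11 'a': at 1 (via fail)
pos 12 'b': at 7 (via fail)
pos 13 'e': at 8  ** P2@[12:13]
pos 14 'a': at 1 (via fail)
pos 15 'b': at 7 (via fail)
pos 16 'b': at 7 (via fail)
pos 17 'e': at 8  ** P2@[16:17]
pos 18 'a': at 1 (via fail)
pos 19 'b': at 7 (via fail)
pos 20 'c': at 6 (via fail)  ** P1@[20:20]
pos 21 'a': at 1 (via fail)
pos 22 'c': at 6 (via fail)  ** P1@[22:22]
pos 23 'd': at 0 (via fail)
pos 24 'd': at 0
pos 25 'c': at 6  ** P1@[25:25]
pos 26 'a': at 1 (via fail)
pos 27 'b': at 7 (via fail)
pos 28 'e': at 8  ** P2@[27:28]
pos 29 'b': at 7 (via fail)
pos 30 'e': at 8  ** P2@[29:30]
pos 31 'a': at 1 (via fail)
pos 32 'e': at 0 (via fail)
pos 33 'a': at 1
pos 34 'e': at 0 (via fail)
pos 35 'a': at 1
pos 36 'a': at 2
pos 37 'e': at 3
pos 38 'b': at 4
pos 39 'e': at 5  ** P0@[35:39],P2@[38:39]
pos 40 'a': at 1 (via fail)
pos 41 'e': at 0 (via fail)
pos 42 'c': at 6  ** P1@[42:42]
pos 43 'a': at 1 (via fail)
pos 44 'a': at 2
pos 45 'e': at 3
pos 46 'b': at 4
pos 47 'e': at 5  ** P0@[43:47],P2@[46:47]
pos 48 'b': at 7 (via fail)
pos 49 'e': at 8  ** P2@[48:49]
pos 50 'a': at 1 (via fail)
pos 51 'a': at 2
pos 52 'e': at 3
pos 53 'b': at 4
pos 54 'e': at 5  ** P0@[50:54],P2@[53:54]
pos 55 'd': at 0 (via fail)
pos 56 'b': at 7
pos 57 'b': at 7 (via fail)

Matches: [[2,1],[4,2],[5,1],[9,1],[10,1],[13,2],[17,2],[20,1],[22,1],[25,1],[28,2],[30,2],[39,0],[39,2],[42,1],[47,0],[47,2],[49,2],[54,0],[54,2]]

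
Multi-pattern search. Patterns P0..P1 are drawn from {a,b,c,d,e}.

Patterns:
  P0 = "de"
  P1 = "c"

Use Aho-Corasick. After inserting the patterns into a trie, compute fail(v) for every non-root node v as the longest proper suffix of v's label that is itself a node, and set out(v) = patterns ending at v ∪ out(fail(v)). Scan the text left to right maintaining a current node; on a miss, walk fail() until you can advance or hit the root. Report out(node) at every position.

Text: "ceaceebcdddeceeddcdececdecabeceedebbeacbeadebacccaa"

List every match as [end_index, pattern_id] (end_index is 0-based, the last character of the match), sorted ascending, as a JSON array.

Build automaton:
Trie nodes:
  n0 'ε': c→3 d→1
  n1 'd': e→2
  n2 'de': ·  ←P0
  n3 'c': ·  ←P1

BFS fail/out derivation:
  fail(1) 'd': from fail(0)=0 chase 'd': 0 ⇒ 0;  out=∅∪out(0)=∅
  fail(3) 'c': from fail(0)=0 chase 'c': 0 ⇒ 0;  out={1}∪out(0)={1}
  fail(2) 'de': from fail(1)=0 chase 'e': 0 ⇒ 0;  out={0}∪out(0)={0}

Run:
i=0 'c': node 0→3  → match P1@[0:0]
i=1 'e': node 3→0 ·f
i=2 'a': node 0→0
i=3 'c': node 0→3  → match P1@[3:3]
i=4 'e': node 3→0 ·f
i=5 'e': node 0→0
i=6 'b': node 0→0
i=7 'c': node 0→3  → match P1@[7:7]
i=8 'd': node 3→1 ·f
i=9 'd': node 1→1 ·f
i=10 'd': node 1→1 ·f
i=11 'e': node 1→2  → match P0@[10:11]
i=12 'c': node 2→3 ·f  → match P1@[12:12]
i=13 'e': node 3→0 ·f
i=14 'e': node 0→0
i=15 'd': node 0→1
i=16 'd': node 1→1 ·f
i=17 'c': node 1→3 ·f  → match P1@[17:17]
i=18 'd': node 3→1 ·f
i=19 'e': node 1→2  → match P0@[18:19]
i=20 'c': node 2→3 ·f  → match P1@[20:20]
i=21 'e': node 3→0 ·f
i=22 'c': node 0→3  → match P1@[22:22]
i=23 'd': node 3→1 ·f
i=24 'e': node 1→2  → match P0@[23:24]
i=25 'c': node 2→3 ·f  → match P1@[25:25]
i=26 'a': node 3→0 ·f
i=27 'b': node 0→0
i=28 'e': node 0→0
i=29 'c': node 0→3  → match P1@[29:29]
i=30 'e': node 3→0 ·f
i=31 'e': node 0→0
i=32 'd': node 0→1
i=33 'e': node 1→2  → match P0@[32:33]
i=34 'b': node 2→0 ·f
i=35 'b': node 0→0
i=36 'e': node 0→0
i=37 'a': node 0→0
i=38 'c': node 0→3  → match P1@[38:38]
i=39 'b': node 3→0 ·f
i=40 'e': node 0→0
i=41 'a': node 0→0
i=42 'd': node 0→1
i=43 'e': node 1→2  → match P0@[42:43]
i=44 'b': node 2→0 ·f
i=45 'a': node 0→0
i=46 'c': node 0→3  → match P1@[46:46]
i=47 'c': node 3→3 ·f  → match P1@[47:47]
i=48 'c': node 3→3 ·f  → match P1@[48:48]
i=49 'a': node 3→0 ·f
i=50 'a': node 0→0

Matches: [[0,1],[3,1],[7,1],[11,0],[12,1],[17,1],[19,0],[20,1],[22,1],[24,0],[25,1],[29,1],[33,0],[38,1],[43,0],[46,1],[47,1],[48,1]]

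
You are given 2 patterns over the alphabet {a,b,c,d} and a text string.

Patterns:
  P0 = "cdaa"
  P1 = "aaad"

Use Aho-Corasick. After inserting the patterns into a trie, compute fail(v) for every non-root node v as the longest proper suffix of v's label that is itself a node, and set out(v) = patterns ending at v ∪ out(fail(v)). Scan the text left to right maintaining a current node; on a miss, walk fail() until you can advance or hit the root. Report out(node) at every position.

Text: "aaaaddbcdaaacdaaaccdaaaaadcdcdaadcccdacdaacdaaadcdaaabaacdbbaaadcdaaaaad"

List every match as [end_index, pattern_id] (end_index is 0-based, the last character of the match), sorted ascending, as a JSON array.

Construct AC machine:
Trie nodes:
  0='ε' goto a→5 c→1
  1='c' goto d→2
  2='cd' goto a→3
  3='cda' goto a→4
  4='cdaa' goto ·  [P0 ends]
  5='a' goto a→6
  6='aa' goto a→7
  7='aaa' goto d→8
  8='aaad' goto ·  [P1 ends]

BFS fail/out derivation:
  fail(1) 'c': from fail(0)=0 chase 'c': 0 ⇒ 0;  out=∅∪out(0)=∅
  fail(5) 'a': from fail(0)=0 chase 'a': 0 ⇒ 0;  out=∅∪out(0)=∅
  fail(2) 'cd': from fail(1)=0 chase 'd': 0 ⇒ 0;  out=∅∪out(0)=∅
  fail(6) 'aa': from fail(5)=0 chase 'a': 0 ⇒ 5;  out=∅∪out(5)=∅
  fail(3) 'cda': from fail(2)=0 chase 'a': 0 ⇒ 5;  out=∅∪out(5)=∅
  fail(7) 'aaa': from fail(6)=5 chase 'a': 5 ⇒ 6;  out=∅∪out(6)=∅
  fail(4) 'cdaa': from fail(3)=5 chase 'a': 5 ⇒ 6;  out={0}∪out(6)={0}
  fail(8) 'aaad': from fail(7)=6 chase 'd': 6→5→0 ⇒ 0;  out={1}∪out(0)={1}

Run:
[0] read 'a'  n0⇒n5
[1] read 'a'  n5⇒n6
[2] read 'a'  n6⇒n7
[3] read 'a'  n7⇒n7 ·f
[4] read 'd'  n7⇒n8  ** P1@[1:4]
[5] read 'd'  n8⇒n0 ·f
[6] read 'b'  n0⇒n0
[7] read 'c'  n0⇒n1
[8] read 'd'  n1⇒n2
[9] read 'a'  n2⇒n3
[10] read 'a'  n3⇒n4  ** P0@[7:10]
[11] read 'a'  n4⇒n7 ·f
[12] read 'c'  n7⇒n1 ·f
[13] read 'd'  n1⇒n2
[14] read 'a'  n2⇒n3
[15] read 'a'  n3⇒n4  ** P0@[12:15]
[16] read 'a'  n4⇒n7 ·f
[17] read 'c'  n7⇒n1 ·f
[18] read 'c'  n1⇒n1 ·f
[19] read 'd'  n1⇒n2
[20] read 'a'  n2⇒n3
[21] read 'a'  n3⇒n4  ** P0@[18:21]
[22] read 'a'  n4⇒n7 ·f
[23] read 'a'  n7⇒n7 ·f
[24] read 'a'  n7⇒n7 ·f
[25] read 'd'  n7⇒n8  ** P1@[22:25]
[26] read 'c'  n8⇒n1 ·f
[27] read 'd'  n1⇒n2
[28] read 'c'  n2⇒n1 ·f
[29] read 'd'  n1⇒n2
[30] read 'a'  n2⇒n3
[31] read 'a'  n3⇒n4  ** P0@[28:31]
[32] read 'd'  n4⇒n0 ·f
[33] read 'c'  n0⇒n1
[34] read 'c'  n1⇒n1 ·f
[35] read 'c'  n1⇒n1 ·f
[36] read 'd'  n1⇒n2
[37] read 'a'  n2⇒n3
[38] read 'c'  n3⇒n1 ·f
[39] read 'd'  n1⇒n2
[40] read 'a'  n2⇒n3
[41] read 'a'  n3⇒n4  ** P0@[38:41]
[42] read 'c'  n4⇒n1 ·f
[43] read 'd'  n1⇒n2
[44] read 'a'  n2⇒n3
[45] read 'a'  n3⇒n4  ** P0@[42:45]
[46] read 'a'  n4⇒n7 ·f
[47] read 'd'  n7⇒n8  ** P1@[44:47]
[48] read 'c'  n8⇒n1 ·f
[49] read 'd'  n1⇒n2
[50] read 'a'  n2⇒n3
[51] read 'a'  n3⇒n4  ** P0@[48:51]
[52] read 'a'  n4⇒n7 ·f
[53] read 'b'  n7⇒n0 ·f
[54] read 'a'  n0⇒n5
[55] read 'a'  n5⇒n6
[56] read 'c'  n6⇒n1 ·f
[57] read 'd'  n1⇒n2
[58] read 'b'  n2⇒n0 ·f
[59] read 'b'  n0⇒n0
[60] read 'a'  n0⇒n5
[61] read 'a'  n5⇒n6
[62] read 'a'  n6⇒n7
[63] read 'd'  n7⇒n8  ** P1@[60:63]
[64] read 'c'  n8⇒n1 ·f
[65] read 'd'  n1⇒n2
[66] read 'a'  n2⇒n3
[67] read 'a'  n3⇒n4  ** P0@[64:67]
[68] read 'a'  n4⇒n7 ·f
[69] read 'a'  n7⇒n7 ·f
[70] read 'a'  n7⇒n7 ·f
[71] read 'd'  n7⇒n8  ** P1@[68:71]

All matches (sorted): [[4,1],[10,0],[15,0],[21,0],[25,1],[31,0],[41,0],[45,0],[47,1],[51,0],[63,1],[67,0],[71,1]]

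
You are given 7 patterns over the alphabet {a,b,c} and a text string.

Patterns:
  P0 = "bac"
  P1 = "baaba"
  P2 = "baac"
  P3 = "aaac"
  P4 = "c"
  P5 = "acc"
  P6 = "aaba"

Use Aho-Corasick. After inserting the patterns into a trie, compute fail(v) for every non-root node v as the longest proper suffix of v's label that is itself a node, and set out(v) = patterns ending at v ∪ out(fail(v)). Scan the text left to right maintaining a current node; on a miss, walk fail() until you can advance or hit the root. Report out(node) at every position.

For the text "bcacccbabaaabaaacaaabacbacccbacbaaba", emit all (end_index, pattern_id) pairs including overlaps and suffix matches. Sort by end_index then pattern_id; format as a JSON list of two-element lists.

Build:
Trie nodes:
  0='ε' goto a→8 b→1 c→12
  1='b' goto a→2
  2='ba' goto a→4 c→3
  3='bac' goto ·  ←P0
  4='baa' goto b→5 c→7
  5='baab' goto a→6
  6='baaba' goto ·  ←P1
  7='baac' goto ·  ←P2
  8='a' goto a→9 c→13
  9='aa' goto a→10 b→15
  10='aaa' goto c→11
  11='aaac' goto ·  ←P3
  12='c' goto ·  ←P4
  13='ac' goto c→14
  14='acc' goto ·  ←P5
  15='aab' goto a→16
  16='aaba' goto ·  ←P6

Failure links (BFS by depth):
  fail(1) 'b': from fail(0)=0 chase 'b': 0 ⇒ 0;  out=∅∪out(0)=∅
  fail(8) 'a': from fail(0)=0 chase 'a': 0 ⇒ 0;  out=∅∪out(0)=∅
  fail(12) 'c': from fail(0)=0 chase 'c': 0 ⇒ 0;  out={4}∪out(0)={4}
  fail(2) 'ba': from fail(1)=0 chase 'a': 0 ⇒ 8;  out=∅∪out(8)=∅
  fail(9) 'aa': from fail(8)=0 chase 'a': 0 ⇒ 8;  out=∅∪out(8)=∅
  fail(13) 'ac': from fail(8)=0 chase 'c': 0 ⇒ 12;  out=∅∪out(12)={4}
  fail(3) 'bac': from fail(2)=8 chase 'c': 8 ⇒ 13;  out={0}∪out(13)={0,4}
  fail(4) 'baa': from fail(2)=8 chase 'a': 8 ⇒ 9;  out=∅∪out(9)=∅
  fail(10) 'aaa': from fail(9)=8 chase 'a': 8 ⇒ 9;  out=∅∪out(9)=∅
  fail(14) 'acc': from fail(13)=12 chase 'c': 12→0 ⇒ 12;  out={5}∪out(12)={4,5}
  fail(15) 'aab': from fail(9)=8 chase 'b': 8→0 ⇒ 1;  out=∅∪out(1)=∅
  fail(5) 'baab': from fail(4)=9 chase 'b': 9 ⇒ 15;  out=∅∪out(15)=∅
  fail(7) 'baac': from fail(4)=9 chase 'c': 9→8 ⇒ 13;  out={2}∪out(13)={2,4}
  fail(11) 'aaac': from fail(10)=9 chase 'c': 9→8 ⇒ 13;  out={3}∪out(13)={3,4}
  fail(16) 'aaba': from fail(15)=1 chase 'a': 1 ⇒ 2;  out={6}∪out(2)={6}
  fail(6) 'baaba': from fail(5)=15 chase 'a': 15 ⇒ 16;  out={1}∪out(16)={1,6}

Scan:
i=0 'b': node 0→1
i=1 'c': node 1→12 ·f  emit P4@[1:1]
i=2 'a': node 12→8 ·f
i=3 'c': node 8→13  emit P4@[3:3]
i=4 'c': node 13→14  emit P4@[4:4],P5@[2:4]
i=5 'c': node 14→12 ·f  emit P4@[5:5]
i=6 'b': node 12→1 ·f
i=7 'a': node 1→2
i=8 'b': node 2→1 ·f
i=9 'a': node 1→2
i=10 'a': node 2→4
i=11 'a': node 4→10 ·f
i=12 'b': node 10→15 ·f
i=13 'a': node 15→16  emit P6@[10:13]
i=14 'a': node 16→4 ·f
i=15 'a': node 4→10 ·f
i=16 'c': node 10→11  emit P3@[13:16],P4@[16:16]
i=17 'a': node 11→8 ·f
i=18 'a': node 8→9
i=19 'a': node 9→10
i=20 'b': node 10→15 ·f
i=21 'a': node 15→16  emit P6@[18:21]
i=22 'c': node 16→3 ·f  emit P0@[20:22],P4@[22:22]
i=23 'b': node 3→1 ·f
i=24 'a': node 1→2
i=25 'c': node 2→3  emit P0@[23:25],P4@[25:25]
i=26 'c': node 3→14 ·f  emit P4@[26:26],P5@[24:26]
i=27 'c': node 14→12 ·f  emit P4@[27:27]
i=28 'b': node 12→1 ·f
i=29 'a': node 1→2
i=30 'c': node 2→3  emit P0@[28:30],P4@[30:30]
i=31 'b': node 3→1 ·f
i=32 'a': node 1→2
i=33 'a': node 2→4
i=34 'b': node 4→5
i=35 'a': node 5→6  emit P1@[31:35],P6@[32:35]

All matches (sorted): [[1,4],[3,4],[4,4],[4,5],[5,4],[13,6],[16,3],[16,4],[21,6],[22,0],[22,4],[25,0],[25,4],[26,4],[26,5],[27,4],[30,0],[30,4],[35,1],[35,6]]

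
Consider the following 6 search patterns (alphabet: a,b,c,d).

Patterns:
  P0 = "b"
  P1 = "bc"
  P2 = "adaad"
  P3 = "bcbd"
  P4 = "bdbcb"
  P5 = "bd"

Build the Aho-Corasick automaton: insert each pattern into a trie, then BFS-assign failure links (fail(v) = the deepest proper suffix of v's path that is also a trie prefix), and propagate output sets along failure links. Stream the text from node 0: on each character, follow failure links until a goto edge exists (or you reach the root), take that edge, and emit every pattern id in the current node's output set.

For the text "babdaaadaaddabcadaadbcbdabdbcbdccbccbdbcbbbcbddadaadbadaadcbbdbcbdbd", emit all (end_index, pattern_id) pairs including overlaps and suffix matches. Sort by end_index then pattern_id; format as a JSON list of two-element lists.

Build:
Trie nodes:
  n0 'ε': a→3 b→1
  n1 'b': c→2 d→10  [P0 ends]
  n2 'bc': b→8  [P1 ends]
  n3 'a': d→4
  n4 'ad': a→5
  n5 'ada': a→6
  n6 'adaa': d→7
  n7 'adaad': ·  [P2 ends]
  n8 'bcb': d→9
  n9 'bcbd': ·  [P3 ends]
  n10 'bd': b→11  [P5 ends]
  n11 'bdb': c→12
  n12 'bdbc': b→13
  n13 'bdbcb': ·  [P4 ends]

BFS fail/out derivation:
  n1('b'): parent n0 fail=0; on 'b' 0 → fail=0;  out {0}∪∅={0}
  n3('a'): parent n0 fail=0; on 'a' 0 → fail=0;  out ∅∪∅=∅
  n2('bc'): parent n1 fail=0; on 'c' 0 → fail=0;  out {1}∪∅={1}
  n4('ad'): parent n3 fail=0; on 'd' 0 → fail=0;  out ∅∪∅=∅
  n10('bd'): parent n1 fail=0; on 'd' 0 → fail=0;  out {5}∪∅={5}
  n5('ada'): parent n4 fail=0; on 'a' 0 → fail=3;  out ∅∪∅=∅
  n8('bcb'): parent n2 fail=0; on 'b' 0 → fail=1;  out ∅∪{0}={0}
  n11('bdb'): parent n10 fail=0; on 'b' 0 → fail=1;  out ∅∪{0}={0}
  n6('adaa'): parent n5 fail=3; on 'a' 3→0 → fail=3;  out ∅∪∅=∅
  n9('bcbd'): parent n8 fail=1; on 'd' 1 → fail=10;  out {3}∪{5}={3,5}
  n12('bdbc'): parent n11 fail=1; on 'c' 1 → fail=2;  out ∅∪{1}={1}
  n7('adaad'): parent n6 fail=3; on 'd' 3 → fail=4;  out {2}∪∅={2}
  n13('bdbcb'): parent n12 fail=2; on 'b' 2 → fail=8;  out {4}∪{0}={0,4}

Run:
pos 0 'b': at 1  ** P0@[0:0]
pos 1 'a': at 3 (via fail)
pos 2 'b': at 1 (via fail)  ** P0@[2:2]
pos 3 'd': at 10  ** P5@[2:3]
pos 4 'a': at 3 (via fail)
pos 5 'a': at 3 (via fail)
pos 6 'a': at 3 (via fail)
pos 7 'd': at 4
pos 8 'a': at 5
pos 9 'a': at 6
pos 10 'd': at 7  ** P2@[6:10]
pos 11 'd': at 0 (via fail)
pos 12 'a': at 3
pos 13 'b': at 1 (via fail)  ** P0@[13:13]
pos 14 'c': at 2  ** P1@[13:14]
pos 15 'a': at 3 (via fail)
pos 16 'd': at 4
pos 17 'a': at 5
pos 18 'a': at 6
pos 19 'd': at 7  ** P2@[15:19]
pos 20 'b': at 1 (via fail)  ** P0@[20:20]
pos 21 'c': at 2  ** P1@[20:21]
pos 22 'b': at 8  ** P0@[22:22]
pos 23 'd': at 9  ** P3@[20:23],P5@[22:23]
pos 24 'a': at 3 (via fail)
pos 25 'b': at 1 (via fail)  ** P0@[25:25]
pos 26 'd': at 10  ** P5@[25:26]
pos 27 'b': at 11  ** P0@[27:27]
pos 28 'c': at 12  ** P1@[27:28]
pos 29 'b': at 13  ** P0@[29:29],P4@[25:29]
pos 30 'd': at 9 (via fail)  ** P3@[27:30],P5@[29:30]
pos 31 'c': at 0 (via fail)
pos 32 'c': at 0
pos 33 'b': at 1  ** P0@[33:33]
pos 34 'c': at 2  ** P1@[33:34]
pos 35 'c': at 0 (via fail)
pos 36 'b': at 1  ** P0@[36:36]
pos 37 'd': at 10  ** P5@[36:37]
pos 38 'b': at 11  ** P0@[38:38]
pos 39 'c': at 12  ** P1@[38:39]
pos 40 'b': at 13  ** P0@[40:40],P4@[36:40]
pos 41 'b': at 1 (via fail)  ** P0@[41:41]
pos 42 'b': at 1 (via fail)  ** P0@[42:42]
pos 43 'c': at 2  ** P1@[42:43]
pos 44 'b': at 8  ** P0@[44:44]
pos 45 'd': at 9  ** P3@[42:45],P5@[44:45]
pos 46 'd': at 0 (via fail)
pos 47 'a': at 3
pos 48 'd': at 4
pos 49 'a': at 5
pos 50 'a': at 6
pos 51 'd': at 7  ** P2@[47:51]
pos 52 'b': at 1 (via fail)  ** P0@[52:52]
pos 53 'a': at 3 (via fail)
pos 54 'd': at 4
pos 55 'a': at 5
pos 56 'a': at 6
pos 57 'd': at 7  ** P2@[53:57]
pos 58 'c': at 0 (via fail)
pos 59 'b': at 1  ** P0@[59:59]
pos 60 'b': at 1 (via fail)  ** P0@[60:60]
pos 61 'd': at 10  ** P5@[60:61]
pos 62 'b': at 11  ** P0@[62:62]
pos 63 'c': at 12  ** P1@[62:63]
pos 64 'b': at 13  ** P0@[64:64],P4@[60:64]
pos 65 'd': at 9 (via fail)  ** P3@[62:65],P5@[64:65]
pos 66 'b': at 11 (via fail)  ** P0@[66:66]
pos 67 'd': at 10 (via fail)  ** P5@[66:67]

All matches (sorted): [[0,0],[2,0],[3,5],[10,2],[13,0],[14,1],[19,2],[20,0],[21,1],[22,0],[23,3],[23,5],[25,0],[26,5],[27,0],[28,1],[29,0],[29,4],[30,3],[30,5],[33,0],[34,1],[36,0],[37,5],[38,0],[39,1],[40,0],[40,4],[41,0],[42,0],[43,1],[44,0],[45,3],[45,5],[51,2],[52,0],[57,2],[59,0],[60,0],[61,5],[62,0],[63,1],[64,0],[64,4],[65,3],[65,5],[66,0],[67,5]]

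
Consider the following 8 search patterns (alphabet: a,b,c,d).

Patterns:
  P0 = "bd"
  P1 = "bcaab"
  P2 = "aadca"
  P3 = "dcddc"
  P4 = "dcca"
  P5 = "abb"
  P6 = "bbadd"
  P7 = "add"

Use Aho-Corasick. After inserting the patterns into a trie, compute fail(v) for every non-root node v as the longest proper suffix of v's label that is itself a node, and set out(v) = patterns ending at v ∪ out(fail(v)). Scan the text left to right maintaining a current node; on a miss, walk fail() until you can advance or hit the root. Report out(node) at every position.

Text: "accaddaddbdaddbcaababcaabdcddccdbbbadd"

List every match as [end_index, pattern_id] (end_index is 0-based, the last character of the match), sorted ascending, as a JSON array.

Build:
Trie (insert patterns):
  n0 'ε': a→7 b→1 d→12
  n1 'b': b→21 c→3 d→2
  n2 'bd': ·  [P0 ends]
  n3 'bc': a→4
  n4 'bca': a→5
  n5 'bcaa': b→6
  n6 'bcaab': ·  [P1 ends]
  n7 'a': a→8 b→19 d→25
  n8 'aa': d→9
  n9 'aad': c→10
  n10 'aadc': a→11
  n11 'aadca': ·  [P2 ends]
  n12 'd': c→13
  n13 'dc': c→17 d→14
  n14 'dcd': d→15
  n15 'dcdd': c→16
  n16 'dcddc': ·  [P3 ends]
  n17 'dcc': a→18
  n18 'dcca': ·  [P4 ends]
  n19 'ab': b→20
  n20 'abb': ·  [P5 ends]
  n21 'bb': a→22
  n22 'bba': d→23
  n23 'bbad': d→24
  n24 'bbadd': ·  [P6 ends]
  n25 'ad': d→26
  n26 'add': ·  [P7 ends]

BFS fail/out derivation:
  n1('b'): parent n0 fail=0; on 'b' 0 → fail=0;  out ∅∪∅=∅
  n7('a'): parent n0 fail=0; on 'a' 0 → fail=0;  out ∅∪∅=∅
  n12('d'): parent n0 fail=0; on 'd' 0 → fail=0;  out ∅∪∅=∅
  n2('bd'): parent n1 fail=0; on 'd' 0 → fail=12;  out {0}∪∅={0}
  n3('bc'): parent n1 fail=0; on 'c' 0 → fail=0;  out ∅∪∅=∅
  n8('aa'): parent n7 fail=0; on 'a' 0 → fail=7;  out ∅∪∅=∅
  n13('dc'): parent n12 fail=0; on 'c' 0 → fail=0;  out ∅∪∅=∅
  n19('ab'): parent n7 fail=0; on 'b' 0 → fail=1;  out ∅∪∅=∅
  n21('bb'): parent n1 fail=0; on 'b' 0 → fail=1;  out ∅∪∅=∅
  n25('ad'): parent n7 fail=0; on 'd' 0 → fail=12;  out ∅∪∅=∅
  n4('bca'): parent n3 fail=0; on 'a' 0 → fail=7;  out ∅∪∅=∅
  n9('aad'): parent n8 fail=7; on 'd' 7 → fail=25;  out ∅∪∅=∅
  n14('dcd'): parent n13 fail=0; on 'd' 0 → fail=12;  out ∅∪∅=∅
  n17('dcc'): parent n13 fail=0; on 'c' 0 → fail=0;  out ∅∪∅=∅
  n20('abb'): parent n19 fail=1; on 'b' 1 → fail=21;  out {5}∪∅={5}
  n22('bba'): parent n21 fail=1; on 'a' 1→0 → fail=7;  out ∅∪∅=∅
  n26('add'): parent n25 fail=12; on 'd' 12→0 → fail=12;  out {7}∪∅={7}
  n5('bcaa'): parent n4 fail=7; on 'a' 7 → fail=8;  out ∅∪∅=∅
  n10('aadc'): parent n9 fail=25; on 'c' 25→12 → fail=13;  out ∅∪∅=∅
  n15('dcdd'): parent n14 fail=12; on 'd' 12→0 → fail=12;  out ∅∪∅=∅
  n18('dcca'): parent n17 fail=0; on 'a' 0 → fail=7;  out {4}∪∅={4}
  n23('bbad'): parent n22 fail=7; on 'd' 7 → fail=25;  out ∅∪∅=∅
  n6('bcaab'): parent n5 fail=8; on 'b' 8→7 → fail=19;  out {1}∪∅={1}
  n11('aadca'): parent n10 fail=13; on 'a' 13→0 → fail=7;  out {2}∪∅={2}
  n16('dcddc'): parent n15 fail=12; on 'c' 12 → fail=13;  out {3}∪∅={3}
  n24('bbadd'): parent n23 fail=25; on 'd' 25 → fail=26;  out {6}∪{7}={6,7}

Run:
i=0 'a': node 0→7
i=1 'c': node 7→0 ·f
i=2 'c': node 0→0
i=3 'a': node 0→7
i=4 'd': node 7→25
i=5 'd': node 25→26  emit P7@[3:5]
i=6 'a': node 26→7 ·f
i=7 'd': node 7→25
i=8 'd': node 25→26  emit P7@[6:8]
i=9 'b': node 26→1 ·f
i=10 'd': node 1→2  emit P0@[9:10]
i=11 'a': node 2→7 ·f
i=12 'd': node 7→25
i=13 'd': node 25→26  emit P7@[11:13]
i=14 'b': node 26→1 ·f
i=15 'c': node 1→3
i=16 'a': node 3→4
i=17 'a': node 4→5
i=18 'b': node 5→6  emit P1@[14:18]
i=19 'a': node 6→7 ·f
i=20 'b': node 7→19
i=21 'c': node 19→3 ·f
i=22 'a': node 3→4
i=23 'a': node 4→5
i=24 'b': node 5→6  emit P1@[20:24]
i=25 'd': node 6→2 ·f  emit P0@[24:25]
i=26 'c': node 2→13 ·f
i=27 'd': node 13→14
i=28 'd': node 14→15
i=29 'c': node 15→16  emit P3@[25:29]
i=30 'c': node 16→17 ·f
i=31 'd': node 17→12 ·f
i=32 'b': node 12→1 ·f
i=33 'b': node 1→21
i=34 'b': node 21→21 ·f
i=35 'a': node 21→22
i=36 'd': node 22→23
i=37 'd': node 23→24  emit P6@[33:37],P7@[35:37]

Result: [[5,7],[8,7],[10,0],[13,7],[18,1],[24,1],[25,0],[29,3],[37,6],[37,7]]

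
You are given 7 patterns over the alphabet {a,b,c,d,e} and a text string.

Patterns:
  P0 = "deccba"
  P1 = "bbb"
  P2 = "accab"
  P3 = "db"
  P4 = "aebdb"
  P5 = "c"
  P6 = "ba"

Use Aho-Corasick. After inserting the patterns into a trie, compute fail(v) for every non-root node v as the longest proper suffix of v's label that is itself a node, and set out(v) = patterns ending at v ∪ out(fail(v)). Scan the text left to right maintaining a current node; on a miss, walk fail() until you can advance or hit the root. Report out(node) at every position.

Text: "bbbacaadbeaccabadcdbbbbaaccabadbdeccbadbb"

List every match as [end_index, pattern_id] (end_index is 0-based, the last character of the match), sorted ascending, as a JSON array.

Build automaton:
Trie (insert patterns):
  0='ε' goto a→10 b→7 c→20 d→1
  1='d' goto b→15 e→2
  2='de' goto c→3
  3='dec' goto c→4
  4='decc' goto b→5
  5='deccb' goto a→6
  6='deccba' goto ·  ←P0
  7='b' goto a→21 b→8
  8='bb' goto b→9
  9='bbb' goto ·  ←P1
  10='a' goto c→11 e→16
  11='ac' goto c→12
  12='acc' goto a→13
  13='acca' goto b→14
  14='accab' goto ·  ←P2
  15='db' goto ·  ←P3
  16='ae' goto b→17
  17='aeb' goto d→18
  18='aebd' goto b→19
  19='aebdb' goto ·  ←P4
  20='c' goto ·  ←P5
  21='ba' goto ·  ←P6

BFS fail/out derivation:
  n1('d'): parent n0 fail=0; on 'd' 0 → fail=0;  out ∅∪∅=∅
  n7('b'): parent n0 fail=0; on 'b' 0 → fail=0;  out ∅∪∅=∅
  n10('a'): parent n0 fail=0; on 'a' 0 → fail=0;  out ∅∪∅=∅
  n20('c'): parent n0 fail=0; on 'c' 0 → fail=0;  out {5}∪∅={5}
  n2('de'): parent n1 fail=0; on 'e' 0 → fail=0;  out ∅∪∅=∅
  n8('bb'): parent n7 fail=0; on 'b' 0 → fail=7;  out ∅∪∅=∅
  n11('ac'): parent n10 fail=0; on 'c' 0 → fail=20;  out ∅∪{5}={5}
  n15('db'): parent n1 fail=0; on 'b' 0 → fail=7;  out {3}∪∅={3}
  n16('ae'): parent n10 fail=0; on 'e' 0 → fail=0;  out ∅∪∅=∅
  n21('ba'): parent n7 fail=0; on 'a' 0 → fail=10;  out {6}∪∅={6}
  n3('dec'): parent n2 fail=0; on 'c' 0 → fail=20;  out ∅∪{5}={5}
  n9('bbb'): parent n8 fail=7; on 'b' 7 → fail=8;  out {1}∪∅={1}
  n12('acc'): parent n11 fail=20; on 'c' 20→0 → fail=20;  out ∅∪{5}={5}
  n17('aeb'): parent n16 fail=0; on 'b' 0 → fail=7;  out ∅∪∅=∅
  n4('decc'): parent n3 fail=20; on 'c' 20→0 → fail=20;  out ∅∪{5}={5}
  n13('acca'): parent n12 fail=20; on 'a' 20→0 → fail=10;  out ∅∪∅=∅
  n18('aebd'): parent n17 fail=7; on 'd' 7→0 → fail=1;  out ∅∪∅=∅
  n5('deccb'): parent n4 fail=20; on 'b' 20→0 → fail=7;  out ∅∪∅=∅
  n14('accab'): parent n13 fail=10; on 'b' 10→0 → fail=7;  out {2}∪∅={2}
  n19('aebdb'): parent n18 fail=1; on 'b' 1 → fail=15;  out {4}∪{3}={3,4}
  n6('deccba'): parent n5 fail=7; on 'a' 7 → fail=21;  out {0}∪{6}={0,6}

Scan:
[0] read 'b'  n0⇒n7
[1] read 'b'  n7⇒n8
[2] read 'b'  n8⇒n9  ** P1@[0:2]
[3] read 'a'  n9⇒n21 (via fail)  ** P6@[2:3]
[4] read 'c'  n21⇒n11 (via fail)  ** P5@[4:4]
[5] read 'a'  n11⇒n10 (via fail)
[6] read 'a'  n10⇒n10 (via fail)
[7] read 'd'  n10⇒n1 (via fail)
[8] read 'b'  n1⇒n15  ** P3@[7:8]
[9] read 'e'  n15⇒n0 (via fail)
[10] read 'a'  n0⇒n10
[11] read 'c'  n10⇒n11  ** P5@[11:11]
[12] read 'c'  n11⇒n12  ** P5@[12:12]
[13] read 'a'  n12⇒n13
[14] read 'b'  n13⇒n14  ** P2@[10:14]
[15] read 'a'  n14⇒n21 (via fail)  ** P6@[14:15]
[16] read 'd'  n21⇒n1 (via fail)
[17] read 'c'  n1⇒n20 (via fail)  ** P5@[17:17]
[18] read 'd'  n20⇒n1 (via fail)
[19] read 'b'  n1⇒n15  ** P3@[18:19]
[20] read 'b'  n15⇒n8 (via fail)
[21] read 'b'  n8⇒n9  ** P1@[19:21]
[22] read 'b'  n9⇒n9 (via fail)  ** P1@[20:22]
[23] read 'a'  n9⇒n21 (via fail)  ** P6@[22:23]
[24] read 'a'  n21⇒n10 (via fail)
[25] read 'c'  n10⇒n11  ** P5@[25:25]
[26] read 'c'  n11⇒n12  ** P5@[26:26]
[27] read 'a'  n12⇒n13
[28] read 'b'  n13⇒n14  ** P2@[24:28]
[29] read 'a'  n14⇒n21 (via fail)  ** P6@[28:29]
[30] read 'd'  n21⇒n1 (via fail)
[31] read 'b'  n1⇒n15  ** P3@[30:31]
[32] read 'd'  n15⇒n1 (via fail)
[33] read 'e'  n1⇒n2
[34] read 'c'  n2⇒n3  ** P5@[34:34]
[35] read 'c'  n3⇒n4  ** P5@[35:35]
[36] read 'b'  n4⇒n5
[37] read 'a'  n5⇒n6  ** P0@[32:37],P6@[36:37]
[38] read 'd'  n6⇒n1 (via fail)
[39] read 'b'  n1⇒n15  ** P3@[38:39]
[40] read 'b'  n15⇒n8 (via fail)

Matches: [[2,1],[3,6],[4,5],[8,3],[11,5],[12,5],[14,2],[15,6],[17,5],[19,3],[21,1],[22,1],[23,6],[25,5],[26,5],[28,2],[29,6],[31,3],[34,5],[35,5],[37,0],[37,6],[39,3]]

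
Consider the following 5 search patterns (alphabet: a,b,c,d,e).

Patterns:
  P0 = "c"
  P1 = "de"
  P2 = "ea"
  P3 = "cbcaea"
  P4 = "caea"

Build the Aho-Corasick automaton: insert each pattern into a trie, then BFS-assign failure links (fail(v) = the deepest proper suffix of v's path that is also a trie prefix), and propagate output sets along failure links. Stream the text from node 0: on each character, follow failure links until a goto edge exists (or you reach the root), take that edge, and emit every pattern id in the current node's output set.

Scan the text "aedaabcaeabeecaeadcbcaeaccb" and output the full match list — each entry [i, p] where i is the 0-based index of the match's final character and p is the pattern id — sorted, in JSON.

Build automaton:
Trie (insert patterns):
  0='ε' goto c→1 d→2 e→4
  1='c' goto a→11 b→6  [P0 ends]
  2='d' goto e→3
  3='de' goto ·  [P1 ends]
  4='e' goto a→5
  5='ea' goto ·  [P2 ends]
  6='cb' goto c→7
  7='cbc' goto a→8
  8='cbca' goto e→9
  9='cbcae' goto a→10
  10='cbcaea' goto ·  [P3 ends]
  11='ca' goto e→12
  12='cae' goto a→13
  13='caea' goto ·  [P4 ends]

Failure links (BFS by depth):
  fail(1) 'c': from fail(0)=0 chase 'c': 0 ⇒ 0;  out={0}∪out(0)={0}
  fail(2) 'd': from fail(0)=0 chase 'd': 0 ⇒ 0;  out=∅∪out(0)=∅
  fail(4) 'e': from fail(0)=0 chase 'e': 0 ⇒ 0;  out=∅∪out(0)=∅
  fail(3) 'de': from fail(2)=0 chase 'e': 0 ⇒ 4;  out={1}∪out(4)={1}
  fail(5) 'ea': from fail(4)=0 chase 'a': 0 ⇒ 0;  out={2}∪out(0)={2}
  fail(6) 'cb': from fail(1)=0 chase 'b': 0 ⇒ 0;  out=∅∪out(0)=∅
  fail(11) 'ca': from fail(1)=0 chase 'a': 0 ⇒ 0;  out=∅∪out(0)=∅
  fail(7) 'cbc': from fail(6)=0 chase 'c': 0 ⇒ 1;  out=∅∪out(1)={0}
  fail(12) 'cae': from fail(11)=0 chase 'e': 0 ⇒ 4;  out=∅∪out(4)=∅
  fail(8) 'cbca': from fail(7)=1 chase 'a': 1 ⇒ 11;  out=∅∪out(11)=∅
  fail(13) 'caea': from fail(12)=4 chase 'a': 4 ⇒ 5;  out={4}∪out(5)={2,4}
  fail(9) 'cbcae': from fail(8)=11 chase 'e': 11 ⇒ 12;  out=∅∪out(12)=∅
  fail(10) 'cbcaea': from fail(9)=12 chase 'a': 12 ⇒ 13;  out={3}∪out(13)={2,3,4}

Scan:
pos 0 'a': at 0
pos 1 'e': at 4
pos 2 'd': at 2 (fail-walked)
pos 3 'a': at 0 (fail-walked)
pos 4 'a': at 0
pos 5 'b': at 0
pos 6 'c': at 1  ** P0@[6:6]
pos 7 'a': at 11
pos 8 'e': at 12
pos 9 'a': at 13  ** P2@[8:9],P4@[6:9]
pos 10 'b': at 0 (fail-walked)
pos 11 'e': at 4
pos 12 'e': at 4 (fail-walked)
pos 13 'c': at 1 (fail-walked)  ** P0@[13:13]
pos 14 'a': at 11
pos 15 'e': at 12
pos 16 'a': at 13  ** P2@[15:16],P4@[13:16]
pos 17 'd': at 2 (fail-walked)
pos 18 'c': at 1 (fail-walked)  ** P0@[18:18]
pos 19 'b': at 6
pos 20 'c': at 7  ** P0@[20:20]
pos 21 'a': at 8
pos 22 'e': at 9
pos 23 'a': at 10  ** P2@[22:23],P3@[18:23],P4@[20:23]
pos 24 'c': at 1 (fail-walked)  ** P0@[24:24]
pos 25 'c': at 1 (fail-walked)  ** P0@[25:25]
pos 26 'b': at 6

Result: [[6,0],[9,2],[9,4],[13,0],[16,2],[16,4],[18,0],[20,0],[23,2],[23,3],[23,4],[24,0],[25,0]]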